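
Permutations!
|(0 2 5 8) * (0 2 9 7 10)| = 12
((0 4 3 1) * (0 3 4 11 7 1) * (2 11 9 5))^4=((0 9 5 2 11 7 1 3))^4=(0 11)(1 5)(2 3)(7 9)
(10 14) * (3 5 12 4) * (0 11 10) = (0 11 10 14)(3 5 12 4) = [11, 1, 2, 5, 3, 12, 6, 7, 8, 9, 14, 10, 4, 13, 0]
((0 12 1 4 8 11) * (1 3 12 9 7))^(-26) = (12)(0 7 4 11 9 1 8)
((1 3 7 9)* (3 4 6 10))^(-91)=(10)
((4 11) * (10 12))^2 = (12)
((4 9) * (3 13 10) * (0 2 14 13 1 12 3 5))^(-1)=((0 2 14 13 10 5)(1 12 3)(4 9))^(-1)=(0 5 10 13 14 2)(1 3 12)(4 9)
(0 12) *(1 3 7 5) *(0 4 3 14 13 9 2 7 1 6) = [12, 14, 7, 1, 3, 6, 0, 5, 8, 2, 10, 11, 4, 9, 13] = (0 12 4 3 1 14 13 9 2 7 5 6)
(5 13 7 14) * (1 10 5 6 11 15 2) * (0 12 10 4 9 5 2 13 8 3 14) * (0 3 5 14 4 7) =[12, 7, 1, 4, 9, 8, 11, 3, 5, 14, 2, 15, 10, 0, 6, 13] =(0 12 10 2 1 7 3 4 9 14 6 11 15 13)(5 8)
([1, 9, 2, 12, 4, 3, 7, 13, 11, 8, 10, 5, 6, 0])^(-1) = [13, 0, 2, 5, 4, 11, 12, 6, 9, 1, 10, 8, 3, 7]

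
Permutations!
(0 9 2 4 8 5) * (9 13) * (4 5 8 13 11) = (0 11 4 13 9 2 5) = [11, 1, 5, 3, 13, 0, 6, 7, 8, 2, 10, 4, 12, 9]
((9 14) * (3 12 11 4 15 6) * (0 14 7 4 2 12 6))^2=((0 14 9 7 4 15)(2 12 11)(3 6))^2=(0 9 4)(2 11 12)(7 15 14)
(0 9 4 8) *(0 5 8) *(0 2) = (0 9 4 2)(5 8) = [9, 1, 0, 3, 2, 8, 6, 7, 5, 4]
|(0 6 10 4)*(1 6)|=|(0 1 6 10 4)|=5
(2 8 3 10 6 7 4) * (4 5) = [0, 1, 8, 10, 2, 4, 7, 5, 3, 9, 6] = (2 8 3 10 6 7 5 4)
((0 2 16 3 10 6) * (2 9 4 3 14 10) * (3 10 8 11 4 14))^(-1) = ((0 9 14 8 11 4 10 6)(2 16 3))^(-1) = (0 6 10 4 11 8 14 9)(2 3 16)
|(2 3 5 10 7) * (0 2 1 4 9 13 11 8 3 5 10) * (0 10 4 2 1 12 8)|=13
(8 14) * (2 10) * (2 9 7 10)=(7 10 9)(8 14)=[0, 1, 2, 3, 4, 5, 6, 10, 14, 7, 9, 11, 12, 13, 8]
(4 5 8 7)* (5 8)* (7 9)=[0, 1, 2, 3, 8, 5, 6, 4, 9, 7]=(4 8 9 7)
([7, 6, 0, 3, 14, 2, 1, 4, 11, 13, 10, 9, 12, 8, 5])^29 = (0 2 5 14 4 7)(1 6)(8 11 9 13)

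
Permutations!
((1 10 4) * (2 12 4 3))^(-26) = (1 12 3)(2 10 4) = ((1 10 3 2 12 4))^(-26)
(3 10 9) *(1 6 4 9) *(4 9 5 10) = (1 6 9 3 4 5 10) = [0, 6, 2, 4, 5, 10, 9, 7, 8, 3, 1]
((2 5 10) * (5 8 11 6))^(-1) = ((2 8 11 6 5 10))^(-1) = (2 10 5 6 11 8)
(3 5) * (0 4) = (0 4)(3 5) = [4, 1, 2, 5, 0, 3]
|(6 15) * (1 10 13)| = 6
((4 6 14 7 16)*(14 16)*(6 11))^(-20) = (16)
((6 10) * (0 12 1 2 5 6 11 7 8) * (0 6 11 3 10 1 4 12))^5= ((1 2 5 11 7 8 6)(3 10)(4 12))^5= (1 8 11 2 6 7 5)(3 10)(4 12)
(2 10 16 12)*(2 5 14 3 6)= (2 10 16 12 5 14 3 6)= [0, 1, 10, 6, 4, 14, 2, 7, 8, 9, 16, 11, 5, 13, 3, 15, 12]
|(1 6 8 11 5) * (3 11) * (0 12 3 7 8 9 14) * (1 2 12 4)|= 30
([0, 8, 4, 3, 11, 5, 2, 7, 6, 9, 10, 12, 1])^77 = (12)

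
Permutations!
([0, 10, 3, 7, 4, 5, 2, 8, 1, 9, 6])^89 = [0, 7, 10, 6, 4, 5, 1, 2, 3, 9, 8]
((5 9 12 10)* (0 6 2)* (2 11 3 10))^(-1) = ((0 6 11 3 10 5 9 12 2))^(-1) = (0 2 12 9 5 10 3 11 6)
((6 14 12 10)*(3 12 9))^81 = (3 6)(9 10)(12 14)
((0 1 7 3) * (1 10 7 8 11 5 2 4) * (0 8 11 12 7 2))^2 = (0 2 1 5 10 4 11)(3 12)(7 8)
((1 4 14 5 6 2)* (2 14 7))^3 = (14)(1 2 7 4)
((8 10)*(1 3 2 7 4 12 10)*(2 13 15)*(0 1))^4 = (0 15 12 1 2 10 3 7 8 13 4)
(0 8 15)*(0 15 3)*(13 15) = (0 8 3)(13 15) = [8, 1, 2, 0, 4, 5, 6, 7, 3, 9, 10, 11, 12, 15, 14, 13]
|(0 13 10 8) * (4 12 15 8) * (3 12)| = 8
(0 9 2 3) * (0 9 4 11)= [4, 1, 3, 9, 11, 5, 6, 7, 8, 2, 10, 0]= (0 4 11)(2 3 9)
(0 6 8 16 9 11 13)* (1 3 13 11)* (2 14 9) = (0 6 8 16 2 14 9 1 3 13) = [6, 3, 14, 13, 4, 5, 8, 7, 16, 1, 10, 11, 12, 0, 9, 15, 2]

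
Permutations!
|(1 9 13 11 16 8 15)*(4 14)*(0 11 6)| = 18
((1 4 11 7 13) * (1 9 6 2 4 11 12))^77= ((1 11 7 13 9 6 2 4 12))^77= (1 6 11 2 7 4 13 12 9)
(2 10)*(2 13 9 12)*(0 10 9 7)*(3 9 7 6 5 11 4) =[10, 1, 7, 9, 3, 11, 5, 0, 8, 12, 13, 4, 2, 6] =(0 10 13 6 5 11 4 3 9 12 2 7)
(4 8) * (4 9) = (4 8 9) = [0, 1, 2, 3, 8, 5, 6, 7, 9, 4]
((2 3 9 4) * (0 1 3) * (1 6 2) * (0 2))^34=((0 6)(1 3 9 4))^34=(1 9)(3 4)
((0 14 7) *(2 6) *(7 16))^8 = (16)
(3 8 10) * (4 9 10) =(3 8 4 9 10) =[0, 1, 2, 8, 9, 5, 6, 7, 4, 10, 3]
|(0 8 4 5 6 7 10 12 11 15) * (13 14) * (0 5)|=|(0 8 4)(5 6 7 10 12 11 15)(13 14)|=42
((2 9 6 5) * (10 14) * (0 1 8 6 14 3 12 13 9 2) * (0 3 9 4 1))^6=(14)(1 13 3 6)(4 12 5 8)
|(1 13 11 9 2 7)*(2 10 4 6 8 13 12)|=|(1 12 2 7)(4 6 8 13 11 9 10)|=28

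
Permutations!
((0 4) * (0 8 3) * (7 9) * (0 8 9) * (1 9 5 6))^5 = ((0 4 5 6 1 9 7)(3 8))^5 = (0 9 6 4 7 1 5)(3 8)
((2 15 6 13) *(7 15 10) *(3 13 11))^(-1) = (2 13 3 11 6 15 7 10)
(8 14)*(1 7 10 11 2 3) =(1 7 10 11 2 3)(8 14) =[0, 7, 3, 1, 4, 5, 6, 10, 14, 9, 11, 2, 12, 13, 8]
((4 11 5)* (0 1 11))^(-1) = ((0 1 11 5 4))^(-1) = (0 4 5 11 1)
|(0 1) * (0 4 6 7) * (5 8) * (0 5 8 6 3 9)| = |(0 1 4 3 9)(5 6 7)| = 15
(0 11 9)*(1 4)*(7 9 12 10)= (0 11 12 10 7 9)(1 4)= [11, 4, 2, 3, 1, 5, 6, 9, 8, 0, 7, 12, 10]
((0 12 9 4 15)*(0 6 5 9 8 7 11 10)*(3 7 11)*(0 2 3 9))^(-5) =((0 12 8 11 10 2 3 7 9 4 15 6 5))^(-5) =(0 9 11 6 3 12 4 10 5 7 8 15 2)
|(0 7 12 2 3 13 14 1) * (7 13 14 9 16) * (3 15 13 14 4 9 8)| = 30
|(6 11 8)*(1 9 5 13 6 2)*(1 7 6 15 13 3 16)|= 10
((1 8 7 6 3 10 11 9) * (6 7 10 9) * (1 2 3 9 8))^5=(2 6 10 3 9 11 8)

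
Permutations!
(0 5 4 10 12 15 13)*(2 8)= (0 5 4 10 12 15 13)(2 8)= [5, 1, 8, 3, 10, 4, 6, 7, 2, 9, 12, 11, 15, 0, 14, 13]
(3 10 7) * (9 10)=(3 9 10 7)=[0, 1, 2, 9, 4, 5, 6, 3, 8, 10, 7]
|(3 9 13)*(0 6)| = |(0 6)(3 9 13)| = 6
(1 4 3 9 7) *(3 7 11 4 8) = (1 8 3 9 11 4 7) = [0, 8, 2, 9, 7, 5, 6, 1, 3, 11, 10, 4]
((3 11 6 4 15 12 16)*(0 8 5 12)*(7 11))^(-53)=(0 5 16 7 6 15 8 12 3 11 4)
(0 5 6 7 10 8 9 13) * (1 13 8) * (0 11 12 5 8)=(0 8 9)(1 13 11 12 5 6 7 10)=[8, 13, 2, 3, 4, 6, 7, 10, 9, 0, 1, 12, 5, 11]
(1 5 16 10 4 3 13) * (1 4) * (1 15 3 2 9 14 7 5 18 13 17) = (1 18 13 4 2 9 14 7 5 16 10 15 3 17) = [0, 18, 9, 17, 2, 16, 6, 5, 8, 14, 15, 11, 12, 4, 7, 3, 10, 1, 13]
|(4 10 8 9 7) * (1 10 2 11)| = |(1 10 8 9 7 4 2 11)| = 8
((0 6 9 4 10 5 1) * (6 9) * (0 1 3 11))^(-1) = ((0 9 4 10 5 3 11))^(-1) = (0 11 3 5 10 4 9)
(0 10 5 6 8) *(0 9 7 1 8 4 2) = (0 10 5 6 4 2)(1 8 9 7) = [10, 8, 0, 3, 2, 6, 4, 1, 9, 7, 5]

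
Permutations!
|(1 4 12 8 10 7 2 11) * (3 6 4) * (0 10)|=11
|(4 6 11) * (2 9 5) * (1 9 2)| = 3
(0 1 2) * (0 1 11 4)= (0 11 4)(1 2)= [11, 2, 1, 3, 0, 5, 6, 7, 8, 9, 10, 4]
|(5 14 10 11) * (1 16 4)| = 12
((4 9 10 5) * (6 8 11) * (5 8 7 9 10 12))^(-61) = (4 8 6 9 5 10 11 7 12)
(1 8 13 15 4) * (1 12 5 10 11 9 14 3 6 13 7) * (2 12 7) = (1 8 2 12 5 10 11 9 14 3 6 13 15 4 7) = [0, 8, 12, 6, 7, 10, 13, 1, 2, 14, 11, 9, 5, 15, 3, 4]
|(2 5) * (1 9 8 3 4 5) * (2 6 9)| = |(1 2)(3 4 5 6 9 8)| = 6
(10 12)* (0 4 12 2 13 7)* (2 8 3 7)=[4, 1, 13, 7, 12, 5, 6, 0, 3, 9, 8, 11, 10, 2]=(0 4 12 10 8 3 7)(2 13)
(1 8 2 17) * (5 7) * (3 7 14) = (1 8 2 17)(3 7 5 14) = [0, 8, 17, 7, 4, 14, 6, 5, 2, 9, 10, 11, 12, 13, 3, 15, 16, 1]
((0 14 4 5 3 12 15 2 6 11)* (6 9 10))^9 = (0 10 15 5)(2 3 14 6)(4 11 9 12)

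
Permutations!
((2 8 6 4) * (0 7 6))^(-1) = (0 8 2 4 6 7)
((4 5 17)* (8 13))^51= (17)(8 13)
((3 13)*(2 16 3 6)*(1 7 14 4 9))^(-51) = ((1 7 14 4 9)(2 16 3 13 6))^(-51) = (1 9 4 14 7)(2 6 13 3 16)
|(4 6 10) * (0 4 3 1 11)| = |(0 4 6 10 3 1 11)| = 7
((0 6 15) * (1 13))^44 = (0 15 6)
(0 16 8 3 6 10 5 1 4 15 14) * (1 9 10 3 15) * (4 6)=(0 16 8 15 14)(1 6 3 4)(5 9 10)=[16, 6, 2, 4, 1, 9, 3, 7, 15, 10, 5, 11, 12, 13, 0, 14, 8]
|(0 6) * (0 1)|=|(0 6 1)|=3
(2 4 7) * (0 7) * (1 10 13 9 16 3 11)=(0 7 2 4)(1 10 13 9 16 3 11)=[7, 10, 4, 11, 0, 5, 6, 2, 8, 16, 13, 1, 12, 9, 14, 15, 3]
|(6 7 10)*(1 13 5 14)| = 12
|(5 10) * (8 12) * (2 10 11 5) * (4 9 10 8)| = 6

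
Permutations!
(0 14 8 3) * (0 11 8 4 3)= [14, 1, 2, 11, 3, 5, 6, 7, 0, 9, 10, 8, 12, 13, 4]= (0 14 4 3 11 8)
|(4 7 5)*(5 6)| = 4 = |(4 7 6 5)|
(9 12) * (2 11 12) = [0, 1, 11, 3, 4, 5, 6, 7, 8, 2, 10, 12, 9] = (2 11 12 9)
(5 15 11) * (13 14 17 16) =(5 15 11)(13 14 17 16) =[0, 1, 2, 3, 4, 15, 6, 7, 8, 9, 10, 5, 12, 14, 17, 11, 13, 16]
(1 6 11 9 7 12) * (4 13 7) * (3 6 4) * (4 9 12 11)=(1 9 3 6 4 13 7 11 12)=[0, 9, 2, 6, 13, 5, 4, 11, 8, 3, 10, 12, 1, 7]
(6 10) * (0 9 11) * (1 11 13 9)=(0 1 11)(6 10)(9 13)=[1, 11, 2, 3, 4, 5, 10, 7, 8, 13, 6, 0, 12, 9]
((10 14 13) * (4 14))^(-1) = (4 10 13 14)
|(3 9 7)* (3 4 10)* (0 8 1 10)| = 8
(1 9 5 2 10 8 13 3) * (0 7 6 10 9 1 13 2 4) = (0 7 6 10 8 2 9 5 4)(3 13) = [7, 1, 9, 13, 0, 4, 10, 6, 2, 5, 8, 11, 12, 3]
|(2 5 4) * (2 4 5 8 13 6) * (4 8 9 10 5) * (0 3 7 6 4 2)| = |(0 3 7 6)(2 9 10 5)(4 8 13)| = 12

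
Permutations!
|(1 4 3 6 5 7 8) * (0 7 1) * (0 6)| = 8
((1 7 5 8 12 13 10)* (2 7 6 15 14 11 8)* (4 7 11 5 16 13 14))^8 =(16)(2 8 14)(5 11 12)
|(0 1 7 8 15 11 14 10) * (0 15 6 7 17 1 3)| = |(0 3)(1 17)(6 7 8)(10 15 11 14)| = 12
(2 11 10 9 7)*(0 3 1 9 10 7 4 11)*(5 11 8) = (0 3 1 9 4 8 5 11 7 2) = [3, 9, 0, 1, 8, 11, 6, 2, 5, 4, 10, 7]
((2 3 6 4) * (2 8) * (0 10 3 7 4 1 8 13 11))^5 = ((0 10 3 6 1 8 2 7 4 13 11))^5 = (0 8 11 1 13 6 4 3 7 10 2)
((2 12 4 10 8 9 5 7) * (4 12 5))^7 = ((12)(2 5 7)(4 10 8 9))^7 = (12)(2 5 7)(4 9 8 10)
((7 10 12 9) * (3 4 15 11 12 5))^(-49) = ((3 4 15 11 12 9 7 10 5))^(-49) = (3 9 4 7 15 10 11 5 12)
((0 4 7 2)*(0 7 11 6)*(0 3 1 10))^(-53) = ((0 4 11 6 3 1 10)(2 7))^(-53) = (0 6 10 11 1 4 3)(2 7)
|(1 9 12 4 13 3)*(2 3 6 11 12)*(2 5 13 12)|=|(1 9 5 13 6 11 2 3)(4 12)|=8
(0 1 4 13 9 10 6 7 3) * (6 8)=(0 1 4 13 9 10 8 6 7 3)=[1, 4, 2, 0, 13, 5, 7, 3, 6, 10, 8, 11, 12, 9]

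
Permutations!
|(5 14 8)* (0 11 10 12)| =|(0 11 10 12)(5 14 8)| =12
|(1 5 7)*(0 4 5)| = 5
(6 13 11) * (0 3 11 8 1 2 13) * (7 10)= (0 3 11 6)(1 2 13 8)(7 10)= [3, 2, 13, 11, 4, 5, 0, 10, 1, 9, 7, 6, 12, 8]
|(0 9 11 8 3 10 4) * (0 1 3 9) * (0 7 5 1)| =|(0 7 5 1 3 10 4)(8 9 11)| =21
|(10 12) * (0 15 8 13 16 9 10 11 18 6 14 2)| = |(0 15 8 13 16 9 10 12 11 18 6 14 2)| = 13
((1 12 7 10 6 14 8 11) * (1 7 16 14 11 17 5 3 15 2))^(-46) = (1 8 15 16 5)(2 14 3 12 17)(6 7)(10 11)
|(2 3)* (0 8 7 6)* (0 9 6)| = 6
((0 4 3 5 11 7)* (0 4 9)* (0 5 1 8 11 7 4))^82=((0 9 5 7)(1 8 11 4 3))^82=(0 5)(1 11 3 8 4)(7 9)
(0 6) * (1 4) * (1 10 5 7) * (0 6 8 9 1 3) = (0 8 9 1 4 10 5 7 3) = [8, 4, 2, 0, 10, 7, 6, 3, 9, 1, 5]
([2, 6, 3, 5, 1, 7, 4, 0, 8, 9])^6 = [2, 1, 3, 5, 4, 7, 6, 0, 8, 9]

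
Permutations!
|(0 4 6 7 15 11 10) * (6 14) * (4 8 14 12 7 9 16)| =12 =|(0 8 14 6 9 16 4 12 7 15 11 10)|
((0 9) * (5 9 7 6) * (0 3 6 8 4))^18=(0 8)(3 5)(4 7)(6 9)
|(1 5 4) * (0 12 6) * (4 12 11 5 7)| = |(0 11 5 12 6)(1 7 4)| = 15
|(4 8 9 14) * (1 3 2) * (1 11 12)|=20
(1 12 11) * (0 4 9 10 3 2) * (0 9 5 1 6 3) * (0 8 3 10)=(0 4 5 1 12 11 6 10 8 3 2 9)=[4, 12, 9, 2, 5, 1, 10, 7, 3, 0, 8, 6, 11]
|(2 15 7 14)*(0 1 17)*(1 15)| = 7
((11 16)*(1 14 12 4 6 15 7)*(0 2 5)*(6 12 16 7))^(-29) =(0 2 5)(1 14 16 11 7)(4 12)(6 15)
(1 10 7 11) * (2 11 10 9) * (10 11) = (1 9 2 10 7 11) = [0, 9, 10, 3, 4, 5, 6, 11, 8, 2, 7, 1]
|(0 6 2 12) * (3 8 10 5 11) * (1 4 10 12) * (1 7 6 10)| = |(0 10 5 11 3 8 12)(1 4)(2 7 6)| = 42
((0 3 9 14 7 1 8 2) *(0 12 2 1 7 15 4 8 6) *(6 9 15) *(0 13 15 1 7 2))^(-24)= ((0 3 1 9 14 6 13 15 4 8 7 2 12))^(-24)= (0 1 14 13 4 7 12 3 9 6 15 8 2)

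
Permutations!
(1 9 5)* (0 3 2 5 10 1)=(0 3 2 5)(1 9 10)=[3, 9, 5, 2, 4, 0, 6, 7, 8, 10, 1]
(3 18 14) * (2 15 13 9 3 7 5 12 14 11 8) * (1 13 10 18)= (1 13 9 3)(2 15 10 18 11 8)(5 12 14 7)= [0, 13, 15, 1, 4, 12, 6, 5, 2, 3, 18, 8, 14, 9, 7, 10, 16, 17, 11]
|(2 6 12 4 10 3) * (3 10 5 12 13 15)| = |(2 6 13 15 3)(4 5 12)| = 15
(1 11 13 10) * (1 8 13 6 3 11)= (3 11 6)(8 13 10)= [0, 1, 2, 11, 4, 5, 3, 7, 13, 9, 8, 6, 12, 10]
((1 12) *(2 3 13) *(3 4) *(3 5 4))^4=(2 3 13)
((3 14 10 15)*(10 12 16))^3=((3 14 12 16 10 15))^3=(3 16)(10 14)(12 15)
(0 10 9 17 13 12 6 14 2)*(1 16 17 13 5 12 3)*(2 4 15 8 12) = (0 10 9 13 3 1 16 17 5 2)(4 15 8 12 6 14) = [10, 16, 0, 1, 15, 2, 14, 7, 12, 13, 9, 11, 6, 3, 4, 8, 17, 5]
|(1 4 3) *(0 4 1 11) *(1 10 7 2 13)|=|(0 4 3 11)(1 10 7 2 13)|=20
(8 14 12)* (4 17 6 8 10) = [0, 1, 2, 3, 17, 5, 8, 7, 14, 9, 4, 11, 10, 13, 12, 15, 16, 6] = (4 17 6 8 14 12 10)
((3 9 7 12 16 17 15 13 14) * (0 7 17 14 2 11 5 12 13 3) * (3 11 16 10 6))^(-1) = (0 14 16 2 13 7)(3 6 10 12 5 11 15 17 9)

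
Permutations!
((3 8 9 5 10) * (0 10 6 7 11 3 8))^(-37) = (0 3 11 7 6 5 9 8 10)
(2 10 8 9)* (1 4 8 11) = (1 4 8 9 2 10 11) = [0, 4, 10, 3, 8, 5, 6, 7, 9, 2, 11, 1]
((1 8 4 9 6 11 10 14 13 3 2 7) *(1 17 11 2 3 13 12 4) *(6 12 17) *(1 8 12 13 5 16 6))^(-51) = ((1 12 4 9 13 5 16 6 2 7)(10 14 17 11))^(-51) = (1 7 2 6 16 5 13 9 4 12)(10 14 17 11)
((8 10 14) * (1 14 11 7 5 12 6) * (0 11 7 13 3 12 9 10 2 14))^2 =((0 11 13 3 12 6 1)(2 14 8)(5 9 10 7))^2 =(0 13 12 1 11 3 6)(2 8 14)(5 10)(7 9)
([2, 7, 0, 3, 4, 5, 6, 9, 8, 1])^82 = (1 7 9)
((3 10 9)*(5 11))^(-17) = ((3 10 9)(5 11))^(-17) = (3 10 9)(5 11)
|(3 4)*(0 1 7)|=|(0 1 7)(3 4)|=6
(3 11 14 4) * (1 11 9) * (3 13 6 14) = (1 11 3 9)(4 13 6 14) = [0, 11, 2, 9, 13, 5, 14, 7, 8, 1, 10, 3, 12, 6, 4]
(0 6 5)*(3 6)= (0 3 6 5)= [3, 1, 2, 6, 4, 0, 5]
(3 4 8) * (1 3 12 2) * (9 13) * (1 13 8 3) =(2 13 9 8 12)(3 4) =[0, 1, 13, 4, 3, 5, 6, 7, 12, 8, 10, 11, 2, 9]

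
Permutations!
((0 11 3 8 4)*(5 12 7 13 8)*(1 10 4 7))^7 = (0 4 10 1 12 5 3 11)(7 13 8)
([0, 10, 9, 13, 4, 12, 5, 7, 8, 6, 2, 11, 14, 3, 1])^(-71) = (1 10 2 9 6 5 12 14)(3 13)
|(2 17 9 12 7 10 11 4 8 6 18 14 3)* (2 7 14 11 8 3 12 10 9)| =|(2 17)(3 7 9 10 8 6 18 11 4)(12 14)| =18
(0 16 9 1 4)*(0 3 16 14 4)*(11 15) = (0 14 4 3 16 9 1)(11 15) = [14, 0, 2, 16, 3, 5, 6, 7, 8, 1, 10, 15, 12, 13, 4, 11, 9]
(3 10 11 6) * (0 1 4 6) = (0 1 4 6 3 10 11) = [1, 4, 2, 10, 6, 5, 3, 7, 8, 9, 11, 0]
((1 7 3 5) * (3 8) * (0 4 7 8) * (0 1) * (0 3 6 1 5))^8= ((0 4 7 5 3)(1 8 6))^8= (0 5 4 3 7)(1 6 8)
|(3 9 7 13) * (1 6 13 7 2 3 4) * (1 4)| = |(1 6 13)(2 3 9)| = 3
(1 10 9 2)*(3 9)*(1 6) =[0, 10, 6, 9, 4, 5, 1, 7, 8, 2, 3] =(1 10 3 9 2 6)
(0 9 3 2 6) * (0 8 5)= (0 9 3 2 6 8 5)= [9, 1, 6, 2, 4, 0, 8, 7, 5, 3]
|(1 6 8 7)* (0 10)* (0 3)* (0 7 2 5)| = |(0 10 3 7 1 6 8 2 5)| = 9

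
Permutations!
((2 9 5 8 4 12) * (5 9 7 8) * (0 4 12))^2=(2 8)(7 12)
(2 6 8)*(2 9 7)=(2 6 8 9 7)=[0, 1, 6, 3, 4, 5, 8, 2, 9, 7]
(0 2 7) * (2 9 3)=(0 9 3 2 7)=[9, 1, 7, 2, 4, 5, 6, 0, 8, 3]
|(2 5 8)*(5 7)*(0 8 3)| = 6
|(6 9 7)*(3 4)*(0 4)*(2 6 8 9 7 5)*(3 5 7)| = |(0 4 5 2 6 3)(7 8 9)| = 6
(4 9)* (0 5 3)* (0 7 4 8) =[5, 1, 2, 7, 9, 3, 6, 4, 0, 8] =(0 5 3 7 4 9 8)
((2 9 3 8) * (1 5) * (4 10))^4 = (10)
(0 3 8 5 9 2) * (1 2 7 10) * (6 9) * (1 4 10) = (0 3 8 5 6 9 7 1 2)(4 10) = [3, 2, 0, 8, 10, 6, 9, 1, 5, 7, 4]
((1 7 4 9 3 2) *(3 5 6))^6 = (1 3 5 4)(2 6 9 7)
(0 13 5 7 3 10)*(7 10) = (0 13 5 10)(3 7) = [13, 1, 2, 7, 4, 10, 6, 3, 8, 9, 0, 11, 12, 5]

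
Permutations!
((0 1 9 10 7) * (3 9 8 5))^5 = ((0 1 8 5 3 9 10 7))^5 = (0 9 8 7 3 1 10 5)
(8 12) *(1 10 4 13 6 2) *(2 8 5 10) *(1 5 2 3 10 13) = (1 3 10 4)(2 5 13 6 8 12) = [0, 3, 5, 10, 1, 13, 8, 7, 12, 9, 4, 11, 2, 6]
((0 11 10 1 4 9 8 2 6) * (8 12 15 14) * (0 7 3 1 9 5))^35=((0 11 10 9 12 15 14 8 2 6 7 3 1 4 5))^35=(0 15 7)(1 10 8)(2 4 9)(3 11 14)(5 12 6)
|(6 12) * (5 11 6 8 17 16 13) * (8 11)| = 15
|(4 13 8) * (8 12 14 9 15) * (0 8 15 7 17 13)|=|(0 8 4)(7 17 13 12 14 9)|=6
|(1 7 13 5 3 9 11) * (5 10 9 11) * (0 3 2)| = |(0 3 11 1 7 13 10 9 5 2)| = 10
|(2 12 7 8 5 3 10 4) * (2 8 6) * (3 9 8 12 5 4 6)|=10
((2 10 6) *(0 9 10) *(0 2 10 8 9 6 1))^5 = (0 6 10 1)(8 9)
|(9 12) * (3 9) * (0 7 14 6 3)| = |(0 7 14 6 3 9 12)| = 7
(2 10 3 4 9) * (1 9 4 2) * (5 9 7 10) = (1 7 10 3 2 5 9) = [0, 7, 5, 2, 4, 9, 6, 10, 8, 1, 3]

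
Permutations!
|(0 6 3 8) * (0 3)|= 2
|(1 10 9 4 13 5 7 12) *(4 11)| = |(1 10 9 11 4 13 5 7 12)| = 9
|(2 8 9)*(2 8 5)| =|(2 5)(8 9)| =2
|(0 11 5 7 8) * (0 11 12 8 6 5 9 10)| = |(0 12 8 11 9 10)(5 7 6)| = 6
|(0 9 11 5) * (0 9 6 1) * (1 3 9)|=7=|(0 6 3 9 11 5 1)|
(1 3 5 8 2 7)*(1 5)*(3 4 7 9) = [0, 4, 9, 1, 7, 8, 6, 5, 2, 3] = (1 4 7 5 8 2 9 3)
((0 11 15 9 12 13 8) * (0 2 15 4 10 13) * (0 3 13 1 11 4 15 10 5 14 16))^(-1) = (0 16 14 5 4)(1 10 2 8 13 3 12 9 15 11)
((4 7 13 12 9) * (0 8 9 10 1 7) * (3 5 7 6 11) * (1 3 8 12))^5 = (0 7 8 10 1 4 5 11 12 13 9 3 6)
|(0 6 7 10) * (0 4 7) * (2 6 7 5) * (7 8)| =|(0 8 7 10 4 5 2 6)| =8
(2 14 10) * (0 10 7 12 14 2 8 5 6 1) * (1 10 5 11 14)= (0 5 6 10 8 11 14 7 12 1)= [5, 0, 2, 3, 4, 6, 10, 12, 11, 9, 8, 14, 1, 13, 7]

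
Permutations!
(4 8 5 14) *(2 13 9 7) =[0, 1, 13, 3, 8, 14, 6, 2, 5, 7, 10, 11, 12, 9, 4] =(2 13 9 7)(4 8 5 14)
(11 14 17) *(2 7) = (2 7)(11 14 17) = [0, 1, 7, 3, 4, 5, 6, 2, 8, 9, 10, 14, 12, 13, 17, 15, 16, 11]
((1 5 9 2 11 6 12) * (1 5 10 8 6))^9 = ((1 10 8 6 12 5 9 2 11))^9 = (12)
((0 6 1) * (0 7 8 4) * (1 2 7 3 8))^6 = ((0 6 2 7 1 3 8 4))^6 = (0 8 1 2)(3 7 6 4)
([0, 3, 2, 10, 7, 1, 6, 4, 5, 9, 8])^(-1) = (1 5 8 10 3)(4 7)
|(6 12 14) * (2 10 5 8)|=12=|(2 10 5 8)(6 12 14)|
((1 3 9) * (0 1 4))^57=(0 3 4 1 9)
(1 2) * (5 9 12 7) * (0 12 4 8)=[12, 2, 1, 3, 8, 9, 6, 5, 0, 4, 10, 11, 7]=(0 12 7 5 9 4 8)(1 2)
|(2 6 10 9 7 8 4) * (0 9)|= 8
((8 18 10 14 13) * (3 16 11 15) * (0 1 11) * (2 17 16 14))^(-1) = (0 16 17 2 10 18 8 13 14 3 15 11 1)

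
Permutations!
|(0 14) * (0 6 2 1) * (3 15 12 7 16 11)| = 30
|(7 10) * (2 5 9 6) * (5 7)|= 6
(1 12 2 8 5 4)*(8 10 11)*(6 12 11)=(1 11 8 5 4)(2 10 6 12)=[0, 11, 10, 3, 1, 4, 12, 7, 5, 9, 6, 8, 2]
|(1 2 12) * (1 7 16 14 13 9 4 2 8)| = |(1 8)(2 12 7 16 14 13 9 4)| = 8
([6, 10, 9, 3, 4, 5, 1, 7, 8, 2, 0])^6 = (0 1)(6 10)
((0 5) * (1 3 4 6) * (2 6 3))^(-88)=((0 5)(1 2 6)(3 4))^(-88)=(1 6 2)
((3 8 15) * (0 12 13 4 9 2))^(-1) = (0 2 9 4 13 12)(3 15 8)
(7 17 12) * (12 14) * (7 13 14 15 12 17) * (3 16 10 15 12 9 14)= (3 16 10 15 9 14 17 12 13)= [0, 1, 2, 16, 4, 5, 6, 7, 8, 14, 15, 11, 13, 3, 17, 9, 10, 12]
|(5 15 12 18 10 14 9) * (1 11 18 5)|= 6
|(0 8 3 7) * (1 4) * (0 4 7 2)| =|(0 8 3 2)(1 7 4)| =12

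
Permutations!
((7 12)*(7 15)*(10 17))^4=(17)(7 12 15)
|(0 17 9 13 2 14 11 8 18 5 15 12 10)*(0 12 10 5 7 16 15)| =|(0 17 9 13 2 14 11 8 18 7 16 15 10 12 5)| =15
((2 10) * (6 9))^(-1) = ((2 10)(6 9))^(-1) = (2 10)(6 9)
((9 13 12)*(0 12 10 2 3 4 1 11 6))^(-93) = ((0 12 9 13 10 2 3 4 1 11 6))^(-93) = (0 3 12 4 9 1 13 11 10 6 2)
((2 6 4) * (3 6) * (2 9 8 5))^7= (9)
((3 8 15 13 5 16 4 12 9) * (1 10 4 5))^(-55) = ((1 10 4 12 9 3 8 15 13)(5 16))^(-55) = (1 13 15 8 3 9 12 4 10)(5 16)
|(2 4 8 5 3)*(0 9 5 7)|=8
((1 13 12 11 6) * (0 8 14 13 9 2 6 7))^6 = (0 7 11 12 13 14 8)(1 2)(6 9)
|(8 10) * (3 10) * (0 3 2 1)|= 6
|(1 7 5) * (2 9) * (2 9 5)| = 4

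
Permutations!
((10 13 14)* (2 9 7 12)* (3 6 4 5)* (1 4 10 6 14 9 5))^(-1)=(1 4)(2 12 7 9 13 10 6 14 3 5)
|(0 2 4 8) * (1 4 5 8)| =|(0 2 5 8)(1 4)| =4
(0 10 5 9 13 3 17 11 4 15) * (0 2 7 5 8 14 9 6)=[10, 1, 7, 17, 15, 6, 0, 5, 14, 13, 8, 4, 12, 3, 9, 2, 16, 11]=(0 10 8 14 9 13 3 17 11 4 15 2 7 5 6)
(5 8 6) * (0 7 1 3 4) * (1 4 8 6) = (0 7 4)(1 3 8)(5 6) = [7, 3, 2, 8, 0, 6, 5, 4, 1]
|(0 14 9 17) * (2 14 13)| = 6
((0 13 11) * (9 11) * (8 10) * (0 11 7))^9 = ((0 13 9 7)(8 10))^9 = (0 13 9 7)(8 10)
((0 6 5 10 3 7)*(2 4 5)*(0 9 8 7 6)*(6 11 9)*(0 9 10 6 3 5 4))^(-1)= (0 2 6 5 10 11 3 7 8 9)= ((0 9 8 7 3 11 10 5 6 2))^(-1)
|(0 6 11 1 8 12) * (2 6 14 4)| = 9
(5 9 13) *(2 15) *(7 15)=[0, 1, 7, 3, 4, 9, 6, 15, 8, 13, 10, 11, 12, 5, 14, 2]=(2 7 15)(5 9 13)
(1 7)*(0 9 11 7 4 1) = (0 9 11 7)(1 4) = [9, 4, 2, 3, 1, 5, 6, 0, 8, 11, 10, 7]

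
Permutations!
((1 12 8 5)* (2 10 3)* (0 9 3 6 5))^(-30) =(12)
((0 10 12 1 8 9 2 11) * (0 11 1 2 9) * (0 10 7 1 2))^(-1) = (0 12 10 8 1 7)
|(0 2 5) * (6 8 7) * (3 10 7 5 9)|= 9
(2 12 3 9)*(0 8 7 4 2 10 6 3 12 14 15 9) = [8, 1, 14, 0, 2, 5, 3, 4, 7, 10, 6, 11, 12, 13, 15, 9] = (0 8 7 4 2 14 15 9 10 6 3)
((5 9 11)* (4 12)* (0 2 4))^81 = (0 2 4 12)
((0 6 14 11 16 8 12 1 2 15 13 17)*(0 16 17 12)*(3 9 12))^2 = (0 14 17 8 6 11 16)(1 15 3 12 2 13 9)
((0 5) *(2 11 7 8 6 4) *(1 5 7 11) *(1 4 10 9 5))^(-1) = ((11)(0 7 8 6 10 9 5)(2 4))^(-1) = (11)(0 5 9 10 6 8 7)(2 4)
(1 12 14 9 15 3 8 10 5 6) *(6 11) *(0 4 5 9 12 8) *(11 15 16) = (0 4 5 15 3)(1 8 10 9 16 11 6)(12 14) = [4, 8, 2, 0, 5, 15, 1, 7, 10, 16, 9, 6, 14, 13, 12, 3, 11]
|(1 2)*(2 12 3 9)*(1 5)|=6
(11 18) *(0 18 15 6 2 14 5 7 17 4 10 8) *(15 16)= (0 18 11 16 15 6 2 14 5 7 17 4 10 8)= [18, 1, 14, 3, 10, 7, 2, 17, 0, 9, 8, 16, 12, 13, 5, 6, 15, 4, 11]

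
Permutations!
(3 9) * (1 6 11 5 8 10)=(1 6 11 5 8 10)(3 9)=[0, 6, 2, 9, 4, 8, 11, 7, 10, 3, 1, 5]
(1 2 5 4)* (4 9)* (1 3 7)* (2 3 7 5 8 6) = [0, 3, 8, 5, 7, 9, 2, 1, 6, 4] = (1 3 5 9 4 7)(2 8 6)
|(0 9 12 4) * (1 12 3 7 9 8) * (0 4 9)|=7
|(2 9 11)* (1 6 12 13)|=12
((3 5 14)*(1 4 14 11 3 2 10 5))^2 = (1 14 10 11)(2 5 3 4)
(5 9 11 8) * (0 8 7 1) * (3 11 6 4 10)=(0 8 5 9 6 4 10 3 11 7 1)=[8, 0, 2, 11, 10, 9, 4, 1, 5, 6, 3, 7]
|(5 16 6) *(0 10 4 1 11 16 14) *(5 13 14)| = |(0 10 4 1 11 16 6 13 14)| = 9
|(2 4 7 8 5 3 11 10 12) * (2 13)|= |(2 4 7 8 5 3 11 10 12 13)|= 10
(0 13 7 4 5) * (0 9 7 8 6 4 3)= (0 13 8 6 4 5 9 7 3)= [13, 1, 2, 0, 5, 9, 4, 3, 6, 7, 10, 11, 12, 8]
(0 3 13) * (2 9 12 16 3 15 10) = (0 15 10 2 9 12 16 3 13) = [15, 1, 9, 13, 4, 5, 6, 7, 8, 12, 2, 11, 16, 0, 14, 10, 3]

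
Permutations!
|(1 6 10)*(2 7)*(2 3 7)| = 6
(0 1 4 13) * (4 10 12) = [1, 10, 2, 3, 13, 5, 6, 7, 8, 9, 12, 11, 4, 0] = (0 1 10 12 4 13)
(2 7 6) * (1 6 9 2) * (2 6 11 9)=(1 11 9 6)(2 7)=[0, 11, 7, 3, 4, 5, 1, 2, 8, 6, 10, 9]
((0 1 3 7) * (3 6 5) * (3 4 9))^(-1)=((0 1 6 5 4 9 3 7))^(-1)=(0 7 3 9 4 5 6 1)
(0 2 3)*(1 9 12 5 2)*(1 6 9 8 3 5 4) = [6, 8, 5, 0, 1, 2, 9, 7, 3, 12, 10, 11, 4] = (0 6 9 12 4 1 8 3)(2 5)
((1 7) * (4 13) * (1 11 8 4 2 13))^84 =(13)(1 4 8 11 7)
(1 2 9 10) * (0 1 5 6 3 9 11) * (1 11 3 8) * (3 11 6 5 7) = (0 6 8 1 2 11)(3 9 10 7) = [6, 2, 11, 9, 4, 5, 8, 3, 1, 10, 7, 0]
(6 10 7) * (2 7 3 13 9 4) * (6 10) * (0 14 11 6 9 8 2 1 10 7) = (0 14 11 6 9 4 1 10 3 13 8 2) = [14, 10, 0, 13, 1, 5, 9, 7, 2, 4, 3, 6, 12, 8, 11]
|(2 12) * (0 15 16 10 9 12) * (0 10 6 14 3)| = |(0 15 16 6 14 3)(2 10 9 12)| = 12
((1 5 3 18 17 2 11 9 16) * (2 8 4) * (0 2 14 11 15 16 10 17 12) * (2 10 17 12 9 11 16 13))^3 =((0 10 12)(1 5 3 18 9 17 8 4 14 16)(2 15 13))^3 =(1 18 8 16 3 17 14 5 9 4)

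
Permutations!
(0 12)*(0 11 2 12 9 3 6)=(0 9 3 6)(2 12 11)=[9, 1, 12, 6, 4, 5, 0, 7, 8, 3, 10, 2, 11]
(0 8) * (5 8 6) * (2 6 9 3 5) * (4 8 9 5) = [5, 1, 6, 4, 8, 9, 2, 7, 0, 3] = (0 5 9 3 4 8)(2 6)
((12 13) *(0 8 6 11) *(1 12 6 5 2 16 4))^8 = (0 13 4 5 11 12 16 8 6 1 2)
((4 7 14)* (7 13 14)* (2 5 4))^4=(2 14 13 4 5)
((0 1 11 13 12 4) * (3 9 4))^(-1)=(0 4 9 3 12 13 11 1)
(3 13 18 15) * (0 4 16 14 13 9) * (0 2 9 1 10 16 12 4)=(1 10 16 14 13 18 15 3)(2 9)(4 12)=[0, 10, 9, 1, 12, 5, 6, 7, 8, 2, 16, 11, 4, 18, 13, 3, 14, 17, 15]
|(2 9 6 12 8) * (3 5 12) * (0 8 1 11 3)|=|(0 8 2 9 6)(1 11 3 5 12)|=5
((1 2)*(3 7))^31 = ((1 2)(3 7))^31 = (1 2)(3 7)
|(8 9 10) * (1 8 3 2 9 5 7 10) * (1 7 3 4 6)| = |(1 8 5 3 2 9 7 10 4 6)| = 10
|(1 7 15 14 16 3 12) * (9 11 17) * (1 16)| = |(1 7 15 14)(3 12 16)(9 11 17)| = 12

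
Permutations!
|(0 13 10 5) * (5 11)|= |(0 13 10 11 5)|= 5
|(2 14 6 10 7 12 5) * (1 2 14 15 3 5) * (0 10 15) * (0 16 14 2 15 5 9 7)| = 30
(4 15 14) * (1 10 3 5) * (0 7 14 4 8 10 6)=(0 7 14 8 10 3 5 1 6)(4 15)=[7, 6, 2, 5, 15, 1, 0, 14, 10, 9, 3, 11, 12, 13, 8, 4]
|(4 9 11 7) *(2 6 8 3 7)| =8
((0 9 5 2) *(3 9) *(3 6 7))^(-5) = ((0 6 7 3 9 5 2))^(-5) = (0 7 9 2 6 3 5)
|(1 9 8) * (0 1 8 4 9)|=2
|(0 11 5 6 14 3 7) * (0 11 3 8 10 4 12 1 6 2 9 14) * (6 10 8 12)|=|(0 3 7 11 5 2 9 14 12 1 10 4 6)|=13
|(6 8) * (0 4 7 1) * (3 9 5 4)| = 14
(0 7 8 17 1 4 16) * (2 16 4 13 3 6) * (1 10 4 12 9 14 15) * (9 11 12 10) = (0 7 8 17 9 14 15 1 13 3 6 2 16)(4 10)(11 12) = [7, 13, 16, 6, 10, 5, 2, 8, 17, 14, 4, 12, 11, 3, 15, 1, 0, 9]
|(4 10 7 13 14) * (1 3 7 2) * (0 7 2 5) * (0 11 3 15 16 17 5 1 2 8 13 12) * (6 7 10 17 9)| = 72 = |(0 10 1 15 16 9 6 7 12)(3 8 13 14 4 17 5 11)|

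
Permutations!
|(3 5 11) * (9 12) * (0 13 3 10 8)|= 14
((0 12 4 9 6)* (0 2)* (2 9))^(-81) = ((0 12 4 2)(6 9))^(-81) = (0 2 4 12)(6 9)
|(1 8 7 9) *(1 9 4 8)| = |(9)(4 8 7)| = 3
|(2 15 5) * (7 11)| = |(2 15 5)(7 11)| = 6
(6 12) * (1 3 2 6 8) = [0, 3, 6, 2, 4, 5, 12, 7, 1, 9, 10, 11, 8] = (1 3 2 6 12 8)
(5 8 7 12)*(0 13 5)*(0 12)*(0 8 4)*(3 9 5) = (0 13 3 9 5 4)(7 8) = [13, 1, 2, 9, 0, 4, 6, 8, 7, 5, 10, 11, 12, 3]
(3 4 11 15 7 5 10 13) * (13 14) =(3 4 11 15 7 5 10 14 13) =[0, 1, 2, 4, 11, 10, 6, 5, 8, 9, 14, 15, 12, 3, 13, 7]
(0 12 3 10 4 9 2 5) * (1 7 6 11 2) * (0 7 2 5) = (0 12 3 10 4 9 1 2)(5 7 6 11) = [12, 2, 0, 10, 9, 7, 11, 6, 8, 1, 4, 5, 3]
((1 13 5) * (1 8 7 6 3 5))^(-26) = (13)(3 6 7 8 5)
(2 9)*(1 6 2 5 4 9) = (1 6 2)(4 9 5) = [0, 6, 1, 3, 9, 4, 2, 7, 8, 5]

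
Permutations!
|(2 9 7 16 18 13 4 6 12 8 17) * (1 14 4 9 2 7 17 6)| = 6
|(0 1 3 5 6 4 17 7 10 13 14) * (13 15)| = 12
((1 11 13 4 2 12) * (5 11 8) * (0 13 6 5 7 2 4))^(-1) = (0 13)(1 12 2 7 8)(5 6 11)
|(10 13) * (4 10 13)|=|(13)(4 10)|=2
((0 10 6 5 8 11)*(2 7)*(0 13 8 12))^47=((0 10 6 5 12)(2 7)(8 11 13))^47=(0 6 12 10 5)(2 7)(8 13 11)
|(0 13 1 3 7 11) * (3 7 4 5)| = |(0 13 1 7 11)(3 4 5)| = 15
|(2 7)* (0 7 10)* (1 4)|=4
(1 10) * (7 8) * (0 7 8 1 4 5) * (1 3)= [7, 10, 2, 1, 5, 0, 6, 3, 8, 9, 4]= (0 7 3 1 10 4 5)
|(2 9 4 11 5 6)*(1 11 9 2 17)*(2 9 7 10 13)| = |(1 11 5 6 17)(2 9 4 7 10 13)| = 30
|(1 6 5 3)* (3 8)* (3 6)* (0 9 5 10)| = 6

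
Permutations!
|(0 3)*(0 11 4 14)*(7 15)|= |(0 3 11 4 14)(7 15)|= 10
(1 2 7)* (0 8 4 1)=(0 8 4 1 2 7)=[8, 2, 7, 3, 1, 5, 6, 0, 4]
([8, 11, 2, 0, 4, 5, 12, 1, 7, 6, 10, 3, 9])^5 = (0 3 11 1 7 8)(6 9 12)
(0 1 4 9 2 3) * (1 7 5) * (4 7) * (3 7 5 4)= (0 3)(1 5)(2 7 4 9)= [3, 5, 7, 0, 9, 1, 6, 4, 8, 2]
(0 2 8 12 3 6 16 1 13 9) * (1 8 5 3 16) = [2, 13, 5, 6, 4, 3, 1, 7, 12, 0, 10, 11, 16, 9, 14, 15, 8] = (0 2 5 3 6 1 13 9)(8 12 16)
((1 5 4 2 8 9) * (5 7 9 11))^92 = (1 9 7)(2 11 4 8 5)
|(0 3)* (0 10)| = 3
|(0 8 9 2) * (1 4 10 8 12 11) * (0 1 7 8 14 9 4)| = 11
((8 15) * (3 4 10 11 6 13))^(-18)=(15)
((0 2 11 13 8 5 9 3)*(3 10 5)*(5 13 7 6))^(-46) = (0 8 10 5 7 2 3 13 9 6 11)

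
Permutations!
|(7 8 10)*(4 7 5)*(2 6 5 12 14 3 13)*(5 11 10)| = 8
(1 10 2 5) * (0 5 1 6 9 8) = (0 5 6 9 8)(1 10 2) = [5, 10, 1, 3, 4, 6, 9, 7, 0, 8, 2]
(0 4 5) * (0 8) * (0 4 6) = [6, 1, 2, 3, 5, 8, 0, 7, 4] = (0 6)(4 5 8)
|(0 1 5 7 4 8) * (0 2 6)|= 8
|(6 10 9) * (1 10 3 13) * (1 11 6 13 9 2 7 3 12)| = 10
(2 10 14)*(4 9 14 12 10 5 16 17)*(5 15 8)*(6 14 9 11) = [0, 1, 15, 3, 11, 16, 14, 7, 5, 9, 12, 6, 10, 13, 2, 8, 17, 4] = (2 15 8 5 16 17 4 11 6 14)(10 12)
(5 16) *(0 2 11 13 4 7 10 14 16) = (0 2 11 13 4 7 10 14 16 5) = [2, 1, 11, 3, 7, 0, 6, 10, 8, 9, 14, 13, 12, 4, 16, 15, 5]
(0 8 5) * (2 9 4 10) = (0 8 5)(2 9 4 10) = [8, 1, 9, 3, 10, 0, 6, 7, 5, 4, 2]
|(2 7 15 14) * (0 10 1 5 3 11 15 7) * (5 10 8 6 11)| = 14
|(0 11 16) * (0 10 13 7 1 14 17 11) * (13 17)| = |(1 14 13 7)(10 17 11 16)| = 4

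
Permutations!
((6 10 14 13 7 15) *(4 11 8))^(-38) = ((4 11 8)(6 10 14 13 7 15))^(-38) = (4 11 8)(6 7 14)(10 15 13)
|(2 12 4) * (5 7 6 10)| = 12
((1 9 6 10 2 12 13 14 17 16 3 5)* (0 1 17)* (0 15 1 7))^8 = ((0 7)(1 9 6 10 2 12 13 14 15)(3 5 17 16))^8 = (17)(1 15 14 13 12 2 10 6 9)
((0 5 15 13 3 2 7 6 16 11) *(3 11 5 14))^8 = (0 15 6 3 11 5 7 14 13 16 2)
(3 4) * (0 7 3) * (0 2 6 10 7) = [0, 1, 6, 4, 2, 5, 10, 3, 8, 9, 7] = (2 6 10 7 3 4)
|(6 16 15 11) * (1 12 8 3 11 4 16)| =|(1 12 8 3 11 6)(4 16 15)| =6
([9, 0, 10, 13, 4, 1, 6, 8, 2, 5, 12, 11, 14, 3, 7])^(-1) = [1, 5, 8, 13, 4, 9, 6, 14, 7, 0, 2, 11, 10, 3, 12]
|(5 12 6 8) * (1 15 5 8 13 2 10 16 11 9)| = 11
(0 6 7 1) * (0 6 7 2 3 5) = [7, 6, 3, 5, 4, 0, 2, 1] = (0 7 1 6 2 3 5)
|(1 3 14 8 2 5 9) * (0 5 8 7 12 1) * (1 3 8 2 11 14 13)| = |(0 5 9)(1 8 11 14 7 12 3 13)| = 24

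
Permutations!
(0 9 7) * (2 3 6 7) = [9, 1, 3, 6, 4, 5, 7, 0, 8, 2] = (0 9 2 3 6 7)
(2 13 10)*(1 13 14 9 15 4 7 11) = (1 13 10 2 14 9 15 4 7 11) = [0, 13, 14, 3, 7, 5, 6, 11, 8, 15, 2, 1, 12, 10, 9, 4]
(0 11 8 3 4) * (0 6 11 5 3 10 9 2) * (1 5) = (0 1 5 3 4 6 11 8 10 9 2) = [1, 5, 0, 4, 6, 3, 11, 7, 10, 2, 9, 8]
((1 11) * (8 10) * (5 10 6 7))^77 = (1 11)(5 8 7 10 6)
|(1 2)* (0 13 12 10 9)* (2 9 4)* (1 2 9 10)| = 7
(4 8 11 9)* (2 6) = (2 6)(4 8 11 9) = [0, 1, 6, 3, 8, 5, 2, 7, 11, 4, 10, 9]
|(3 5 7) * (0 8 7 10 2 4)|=8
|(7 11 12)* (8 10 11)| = 5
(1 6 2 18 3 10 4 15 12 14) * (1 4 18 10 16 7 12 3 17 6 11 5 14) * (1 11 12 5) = (1 12 11)(2 10 18 17 6)(3 16 7 5 14 4 15) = [0, 12, 10, 16, 15, 14, 2, 5, 8, 9, 18, 1, 11, 13, 4, 3, 7, 6, 17]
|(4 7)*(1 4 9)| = 4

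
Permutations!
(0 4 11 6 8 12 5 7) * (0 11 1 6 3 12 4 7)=(0 7 11 3 12 5)(1 6 8 4)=[7, 6, 2, 12, 1, 0, 8, 11, 4, 9, 10, 3, 5]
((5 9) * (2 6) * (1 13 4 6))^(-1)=(1 2 6 4 13)(5 9)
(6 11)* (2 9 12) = (2 9 12)(6 11) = [0, 1, 9, 3, 4, 5, 11, 7, 8, 12, 10, 6, 2]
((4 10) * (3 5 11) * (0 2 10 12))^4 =(0 12 4 10 2)(3 5 11)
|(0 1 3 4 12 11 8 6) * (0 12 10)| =|(0 1 3 4 10)(6 12 11 8)| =20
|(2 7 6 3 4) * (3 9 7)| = 3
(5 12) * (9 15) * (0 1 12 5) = (0 1 12)(9 15) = [1, 12, 2, 3, 4, 5, 6, 7, 8, 15, 10, 11, 0, 13, 14, 9]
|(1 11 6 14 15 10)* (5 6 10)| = |(1 11 10)(5 6 14 15)| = 12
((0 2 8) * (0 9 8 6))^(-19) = (0 6 2)(8 9)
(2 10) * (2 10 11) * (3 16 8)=(2 11)(3 16 8)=[0, 1, 11, 16, 4, 5, 6, 7, 3, 9, 10, 2, 12, 13, 14, 15, 8]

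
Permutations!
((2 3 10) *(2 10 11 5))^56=(11)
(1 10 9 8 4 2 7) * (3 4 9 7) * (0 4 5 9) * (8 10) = (0 4 2 3 5 9 10 7 1 8) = [4, 8, 3, 5, 2, 9, 6, 1, 0, 10, 7]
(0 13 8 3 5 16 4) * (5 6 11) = (0 13 8 3 6 11 5 16 4) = [13, 1, 2, 6, 0, 16, 11, 7, 3, 9, 10, 5, 12, 8, 14, 15, 4]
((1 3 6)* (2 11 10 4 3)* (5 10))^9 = (1 2 11 5 10 4 3 6)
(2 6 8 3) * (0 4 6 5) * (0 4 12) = [12, 1, 5, 2, 6, 4, 8, 7, 3, 9, 10, 11, 0] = (0 12)(2 5 4 6 8 3)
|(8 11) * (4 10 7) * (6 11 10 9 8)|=10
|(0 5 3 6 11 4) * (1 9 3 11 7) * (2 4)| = 5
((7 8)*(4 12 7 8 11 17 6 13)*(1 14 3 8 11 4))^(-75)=(1 17 3 13 11 14 6 8)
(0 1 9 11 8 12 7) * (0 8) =[1, 9, 2, 3, 4, 5, 6, 8, 12, 11, 10, 0, 7] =(0 1 9 11)(7 8 12)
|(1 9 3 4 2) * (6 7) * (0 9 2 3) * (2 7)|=4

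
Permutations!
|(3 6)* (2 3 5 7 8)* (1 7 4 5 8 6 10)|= 14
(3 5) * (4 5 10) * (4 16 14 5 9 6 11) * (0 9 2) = (0 9 6 11 4 2)(3 10 16 14 5) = [9, 1, 0, 10, 2, 3, 11, 7, 8, 6, 16, 4, 12, 13, 5, 15, 14]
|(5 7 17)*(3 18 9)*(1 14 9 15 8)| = 21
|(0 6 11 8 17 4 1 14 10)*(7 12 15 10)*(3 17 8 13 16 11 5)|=|(0 6 5 3 17 4 1 14 7 12 15 10)(11 13 16)|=12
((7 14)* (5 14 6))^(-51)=(5 14 7 6)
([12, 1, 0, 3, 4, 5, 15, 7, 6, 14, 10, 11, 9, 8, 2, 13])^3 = (0 14 12 2 9)(6 8 13 15)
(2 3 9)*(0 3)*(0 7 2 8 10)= (0 3 9 8 10)(2 7)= [3, 1, 7, 9, 4, 5, 6, 2, 10, 8, 0]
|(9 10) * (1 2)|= 2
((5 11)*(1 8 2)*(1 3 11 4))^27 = (1 4 5 11 3 2 8)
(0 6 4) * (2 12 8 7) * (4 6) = [4, 1, 12, 3, 0, 5, 6, 2, 7, 9, 10, 11, 8] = (0 4)(2 12 8 7)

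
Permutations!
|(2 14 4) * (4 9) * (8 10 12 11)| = 4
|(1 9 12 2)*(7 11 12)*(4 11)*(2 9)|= |(1 2)(4 11 12 9 7)|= 10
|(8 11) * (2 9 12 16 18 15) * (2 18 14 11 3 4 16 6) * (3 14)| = 12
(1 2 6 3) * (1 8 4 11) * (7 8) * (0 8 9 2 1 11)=(11)(0 8 4)(2 6 3 7 9)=[8, 1, 6, 7, 0, 5, 3, 9, 4, 2, 10, 11]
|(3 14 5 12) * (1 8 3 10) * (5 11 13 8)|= |(1 5 12 10)(3 14 11 13 8)|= 20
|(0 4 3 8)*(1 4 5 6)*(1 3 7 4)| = 10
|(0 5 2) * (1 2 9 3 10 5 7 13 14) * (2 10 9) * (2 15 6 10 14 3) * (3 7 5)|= |(0 5 15 6 10 3 9 2)(1 14)(7 13)|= 8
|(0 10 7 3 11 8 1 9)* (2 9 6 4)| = 11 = |(0 10 7 3 11 8 1 6 4 2 9)|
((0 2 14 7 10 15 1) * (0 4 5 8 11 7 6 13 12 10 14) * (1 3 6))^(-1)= ((0 2)(1 4 5 8 11 7 14)(3 6 13 12 10 15))^(-1)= (0 2)(1 14 7 11 8 5 4)(3 15 10 12 13 6)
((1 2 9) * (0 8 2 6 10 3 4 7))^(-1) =((0 8 2 9 1 6 10 3 4 7))^(-1) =(0 7 4 3 10 6 1 9 2 8)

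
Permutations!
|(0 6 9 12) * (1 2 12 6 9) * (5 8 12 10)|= |(0 9 6 1 2 10 5 8 12)|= 9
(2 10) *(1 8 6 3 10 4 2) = [0, 8, 4, 10, 2, 5, 3, 7, 6, 9, 1] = (1 8 6 3 10)(2 4)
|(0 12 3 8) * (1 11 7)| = |(0 12 3 8)(1 11 7)| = 12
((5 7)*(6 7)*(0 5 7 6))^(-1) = (7)(0 5)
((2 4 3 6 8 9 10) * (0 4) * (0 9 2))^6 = (0 9 8 3)(2 6 4 10)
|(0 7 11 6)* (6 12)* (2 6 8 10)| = 8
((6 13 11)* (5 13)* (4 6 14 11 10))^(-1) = ((4 6 5 13 10)(11 14))^(-1) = (4 10 13 5 6)(11 14)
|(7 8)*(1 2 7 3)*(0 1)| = |(0 1 2 7 8 3)| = 6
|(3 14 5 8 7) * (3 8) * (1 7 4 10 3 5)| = 7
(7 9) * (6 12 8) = [0, 1, 2, 3, 4, 5, 12, 9, 6, 7, 10, 11, 8] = (6 12 8)(7 9)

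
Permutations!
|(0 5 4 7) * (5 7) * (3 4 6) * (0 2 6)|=7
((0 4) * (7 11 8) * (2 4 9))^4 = ((0 9 2 4)(7 11 8))^4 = (7 11 8)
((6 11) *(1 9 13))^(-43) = ((1 9 13)(6 11))^(-43) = (1 13 9)(6 11)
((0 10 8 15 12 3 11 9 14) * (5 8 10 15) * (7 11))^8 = (15)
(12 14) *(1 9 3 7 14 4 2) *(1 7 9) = [0, 1, 7, 9, 2, 5, 6, 14, 8, 3, 10, 11, 4, 13, 12] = (2 7 14 12 4)(3 9)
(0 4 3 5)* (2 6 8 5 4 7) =(0 7 2 6 8 5)(3 4) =[7, 1, 6, 4, 3, 0, 8, 2, 5]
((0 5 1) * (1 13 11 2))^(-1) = ((0 5 13 11 2 1))^(-1) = (0 1 2 11 13 5)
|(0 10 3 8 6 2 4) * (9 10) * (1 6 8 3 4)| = |(0 9 10 4)(1 6 2)| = 12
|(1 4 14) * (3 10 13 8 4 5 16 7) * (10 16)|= 21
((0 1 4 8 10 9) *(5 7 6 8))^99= ((0 1 4 5 7 6 8 10 9))^99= (10)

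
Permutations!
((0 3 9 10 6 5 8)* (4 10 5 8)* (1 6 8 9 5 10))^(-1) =(0 8 10 9 6 1 4 5 3)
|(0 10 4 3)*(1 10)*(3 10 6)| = 4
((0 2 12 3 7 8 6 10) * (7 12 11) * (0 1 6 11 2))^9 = ((1 6 10)(3 12)(7 8 11))^9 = (3 12)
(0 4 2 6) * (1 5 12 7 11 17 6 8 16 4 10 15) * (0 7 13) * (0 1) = (0 10 15)(1 5 12 13)(2 8 16 4)(6 7 11 17) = [10, 5, 8, 3, 2, 12, 7, 11, 16, 9, 15, 17, 13, 1, 14, 0, 4, 6]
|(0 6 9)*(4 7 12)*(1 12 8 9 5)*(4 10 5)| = 12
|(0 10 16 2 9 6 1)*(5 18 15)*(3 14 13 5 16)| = |(0 10 3 14 13 5 18 15 16 2 9 6 1)| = 13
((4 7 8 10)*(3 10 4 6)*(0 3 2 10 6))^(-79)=(0 3 6 2 10)(4 8 7)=((0 3 6 2 10)(4 7 8))^(-79)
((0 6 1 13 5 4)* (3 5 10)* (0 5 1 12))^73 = (0 6 12)(1 13 10 3)(4 5)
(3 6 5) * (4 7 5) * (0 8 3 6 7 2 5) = (0 8 3 7)(2 5 6 4) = [8, 1, 5, 7, 2, 6, 4, 0, 3]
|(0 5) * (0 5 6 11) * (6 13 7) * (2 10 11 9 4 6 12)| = 21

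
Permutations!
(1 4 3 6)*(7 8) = (1 4 3 6)(7 8) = [0, 4, 2, 6, 3, 5, 1, 8, 7]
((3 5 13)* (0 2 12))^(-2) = ((0 2 12)(3 5 13))^(-2) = (0 2 12)(3 5 13)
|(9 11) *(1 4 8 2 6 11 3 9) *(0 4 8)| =10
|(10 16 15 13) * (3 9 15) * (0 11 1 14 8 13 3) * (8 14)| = 21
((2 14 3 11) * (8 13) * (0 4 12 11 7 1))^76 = ((0 4 12 11 2 14 3 7 1)(8 13))^76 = (0 2 1 11 7 12 3 4 14)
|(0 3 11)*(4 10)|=|(0 3 11)(4 10)|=6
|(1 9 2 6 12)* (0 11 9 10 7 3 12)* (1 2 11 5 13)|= 10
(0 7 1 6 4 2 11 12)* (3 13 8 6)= (0 7 1 3 13 8 6 4 2 11 12)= [7, 3, 11, 13, 2, 5, 4, 1, 6, 9, 10, 12, 0, 8]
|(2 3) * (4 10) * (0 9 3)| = 4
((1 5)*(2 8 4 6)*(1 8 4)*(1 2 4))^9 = ((1 5 8 2)(4 6))^9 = (1 5 8 2)(4 6)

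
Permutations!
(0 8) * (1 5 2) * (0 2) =[8, 5, 1, 3, 4, 0, 6, 7, 2] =(0 8 2 1 5)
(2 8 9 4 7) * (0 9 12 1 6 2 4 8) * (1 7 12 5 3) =[9, 6, 0, 1, 12, 3, 2, 4, 5, 8, 10, 11, 7] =(0 9 8 5 3 1 6 2)(4 12 7)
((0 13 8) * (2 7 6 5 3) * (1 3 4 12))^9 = (13)(1 3 2 7 6 5 4 12)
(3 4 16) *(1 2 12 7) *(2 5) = (1 5 2 12 7)(3 4 16) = [0, 5, 12, 4, 16, 2, 6, 1, 8, 9, 10, 11, 7, 13, 14, 15, 3]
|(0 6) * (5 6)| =|(0 5 6)| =3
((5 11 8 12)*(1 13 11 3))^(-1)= (1 3 5 12 8 11 13)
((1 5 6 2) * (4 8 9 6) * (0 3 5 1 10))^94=((0 3 5 4 8 9 6 2 10))^94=(0 8 10 4 2 5 6 3 9)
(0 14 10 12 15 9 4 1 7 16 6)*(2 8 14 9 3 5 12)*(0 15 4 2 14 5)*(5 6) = (0 9 2 8 6 15 3)(1 7 16 5 12 4)(10 14) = [9, 7, 8, 0, 1, 12, 15, 16, 6, 2, 14, 11, 4, 13, 10, 3, 5]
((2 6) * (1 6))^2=((1 6 2))^2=(1 2 6)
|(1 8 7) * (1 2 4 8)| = |(2 4 8 7)| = 4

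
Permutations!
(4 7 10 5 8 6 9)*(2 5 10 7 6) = [0, 1, 5, 3, 6, 8, 9, 7, 2, 4, 10] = (10)(2 5 8)(4 6 9)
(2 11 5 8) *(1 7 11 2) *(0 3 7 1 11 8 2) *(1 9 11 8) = (0 3 7 1 9 11 5 2) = [3, 9, 0, 7, 4, 2, 6, 1, 8, 11, 10, 5]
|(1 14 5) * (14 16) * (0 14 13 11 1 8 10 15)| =12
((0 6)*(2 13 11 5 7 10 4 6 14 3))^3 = ((0 14 3 2 13 11 5 7 10 4 6))^3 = (0 2 5 4 14 13 7 6 3 11 10)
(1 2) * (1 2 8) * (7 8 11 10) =(1 11 10 7 8) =[0, 11, 2, 3, 4, 5, 6, 8, 1, 9, 7, 10]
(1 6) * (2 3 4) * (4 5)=(1 6)(2 3 5 4)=[0, 6, 3, 5, 2, 4, 1]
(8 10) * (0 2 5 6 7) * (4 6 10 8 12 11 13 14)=(0 2 5 10 12 11 13 14 4 6 7)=[2, 1, 5, 3, 6, 10, 7, 0, 8, 9, 12, 13, 11, 14, 4]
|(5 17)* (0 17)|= 3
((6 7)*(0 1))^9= (0 1)(6 7)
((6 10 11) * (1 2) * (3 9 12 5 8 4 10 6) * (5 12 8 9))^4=(12)(3 4 5 10 9 11 8)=((12)(1 2)(3 5 9 8 4 10 11))^4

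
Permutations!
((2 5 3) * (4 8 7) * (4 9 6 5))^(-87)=(2 4 8 7 9 6 5 3)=((2 4 8 7 9 6 5 3))^(-87)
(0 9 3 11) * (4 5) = (0 9 3 11)(4 5) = [9, 1, 2, 11, 5, 4, 6, 7, 8, 3, 10, 0]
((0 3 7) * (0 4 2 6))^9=(0 4)(2 3)(6 7)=((0 3 7 4 2 6))^9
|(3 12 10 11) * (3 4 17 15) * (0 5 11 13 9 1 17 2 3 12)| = 42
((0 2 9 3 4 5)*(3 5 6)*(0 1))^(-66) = ((0 2 9 5 1)(3 4 6))^(-66) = (0 1 5 9 2)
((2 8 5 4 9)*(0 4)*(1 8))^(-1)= ((0 4 9 2 1 8 5))^(-1)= (0 5 8 1 2 9 4)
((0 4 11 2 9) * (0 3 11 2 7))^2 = (0 2 3 7 4 9 11)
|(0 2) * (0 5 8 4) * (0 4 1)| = 5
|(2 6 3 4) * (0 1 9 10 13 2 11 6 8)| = 28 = |(0 1 9 10 13 2 8)(3 4 11 6)|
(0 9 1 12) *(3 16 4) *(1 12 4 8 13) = (0 9 12)(1 4 3 16 8 13) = [9, 4, 2, 16, 3, 5, 6, 7, 13, 12, 10, 11, 0, 1, 14, 15, 8]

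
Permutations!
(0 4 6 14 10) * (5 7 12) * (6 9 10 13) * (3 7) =(0 4 9 10)(3 7 12 5)(6 14 13) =[4, 1, 2, 7, 9, 3, 14, 12, 8, 10, 0, 11, 5, 6, 13]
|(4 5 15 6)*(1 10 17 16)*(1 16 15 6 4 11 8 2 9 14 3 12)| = 14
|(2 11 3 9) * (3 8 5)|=6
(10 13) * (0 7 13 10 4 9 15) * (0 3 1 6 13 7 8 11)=(0 8 11)(1 6 13 4 9 15 3)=[8, 6, 2, 1, 9, 5, 13, 7, 11, 15, 10, 0, 12, 4, 14, 3]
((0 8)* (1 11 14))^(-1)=((0 8)(1 11 14))^(-1)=(0 8)(1 14 11)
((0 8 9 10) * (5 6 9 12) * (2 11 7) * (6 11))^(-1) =((0 8 12 5 11 7 2 6 9 10))^(-1) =(0 10 9 6 2 7 11 5 12 8)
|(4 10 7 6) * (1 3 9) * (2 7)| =15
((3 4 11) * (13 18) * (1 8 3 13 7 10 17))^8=((1 8 3 4 11 13 18 7 10 17))^8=(1 10 18 11 3)(4 8 17 7 13)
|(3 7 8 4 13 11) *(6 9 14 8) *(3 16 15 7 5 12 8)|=13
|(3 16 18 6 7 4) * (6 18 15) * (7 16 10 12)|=15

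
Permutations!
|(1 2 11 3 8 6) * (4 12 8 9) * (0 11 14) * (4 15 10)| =13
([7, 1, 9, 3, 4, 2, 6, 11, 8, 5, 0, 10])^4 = [0, 1, 9, 3, 4, 2, 6, 7, 8, 5, 10, 11]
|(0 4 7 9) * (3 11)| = |(0 4 7 9)(3 11)| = 4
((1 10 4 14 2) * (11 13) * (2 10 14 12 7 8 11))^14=((1 14 10 4 12 7 8 11 13 2))^14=(1 12 13 10 8)(2 4 11 14 7)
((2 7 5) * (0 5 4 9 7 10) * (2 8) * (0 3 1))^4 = (0 10 5 3 8 1 2)(4 9 7)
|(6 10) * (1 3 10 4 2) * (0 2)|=7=|(0 2 1 3 10 6 4)|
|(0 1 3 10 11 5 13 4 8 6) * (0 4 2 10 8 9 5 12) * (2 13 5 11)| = |(13)(0 1 3 8 6 4 9 11 12)(2 10)| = 18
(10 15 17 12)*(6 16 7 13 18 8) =[0, 1, 2, 3, 4, 5, 16, 13, 6, 9, 15, 11, 10, 18, 14, 17, 7, 12, 8] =(6 16 7 13 18 8)(10 15 17 12)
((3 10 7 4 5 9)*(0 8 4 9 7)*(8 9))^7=((0 9 3 10)(4 5 7 8))^7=(0 10 3 9)(4 8 7 5)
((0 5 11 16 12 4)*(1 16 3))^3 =(0 3 12 5 1 4 11 16)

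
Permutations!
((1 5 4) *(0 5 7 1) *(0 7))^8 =((0 5 4 7 1))^8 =(0 7 5 1 4)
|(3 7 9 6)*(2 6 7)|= 6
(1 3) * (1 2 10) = [0, 3, 10, 2, 4, 5, 6, 7, 8, 9, 1] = (1 3 2 10)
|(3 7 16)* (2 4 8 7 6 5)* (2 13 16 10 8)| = 30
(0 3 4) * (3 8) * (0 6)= (0 8 3 4 6)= [8, 1, 2, 4, 6, 5, 0, 7, 3]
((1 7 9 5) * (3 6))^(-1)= ((1 7 9 5)(3 6))^(-1)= (1 5 9 7)(3 6)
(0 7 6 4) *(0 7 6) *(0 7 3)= (7)(0 6 4 3)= [6, 1, 2, 0, 3, 5, 4, 7]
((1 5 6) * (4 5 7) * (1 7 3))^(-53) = (1 3)(4 7 6 5)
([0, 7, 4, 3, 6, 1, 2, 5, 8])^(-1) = [0, 5, 6, 3, 2, 7, 4, 1, 8]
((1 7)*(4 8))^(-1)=((1 7)(4 8))^(-1)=(1 7)(4 8)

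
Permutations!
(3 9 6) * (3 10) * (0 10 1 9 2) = (0 10 3 2)(1 9 6) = [10, 9, 0, 2, 4, 5, 1, 7, 8, 6, 3]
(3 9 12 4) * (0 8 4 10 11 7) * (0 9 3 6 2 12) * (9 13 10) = (0 8 4 6 2 12 9)(7 13 10 11) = [8, 1, 12, 3, 6, 5, 2, 13, 4, 0, 11, 7, 9, 10]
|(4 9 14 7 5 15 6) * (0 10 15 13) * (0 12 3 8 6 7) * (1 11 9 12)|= |(0 10 15 7 5 13 1 11 9 14)(3 8 6 4 12)|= 10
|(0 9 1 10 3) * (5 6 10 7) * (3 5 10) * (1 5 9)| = 8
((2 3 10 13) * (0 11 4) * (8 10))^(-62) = ((0 11 4)(2 3 8 10 13))^(-62) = (0 11 4)(2 10 3 13 8)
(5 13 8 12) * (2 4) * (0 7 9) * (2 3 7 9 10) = [9, 1, 4, 7, 3, 13, 6, 10, 12, 0, 2, 11, 5, 8] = (0 9)(2 4 3 7 10)(5 13 8 12)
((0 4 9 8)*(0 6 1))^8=(0 9 6)(1 4 8)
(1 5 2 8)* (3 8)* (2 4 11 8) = (1 5 4 11 8)(2 3) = [0, 5, 3, 2, 11, 4, 6, 7, 1, 9, 10, 8]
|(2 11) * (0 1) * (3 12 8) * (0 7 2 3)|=8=|(0 1 7 2 11 3 12 8)|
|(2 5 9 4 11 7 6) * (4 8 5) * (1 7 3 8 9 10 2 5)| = 10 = |(1 7 6 5 10 2 4 11 3 8)|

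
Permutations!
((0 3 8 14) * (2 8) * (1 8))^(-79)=((0 3 2 1 8 14))^(-79)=(0 14 8 1 2 3)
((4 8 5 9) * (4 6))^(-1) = ((4 8 5 9 6))^(-1) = (4 6 9 5 8)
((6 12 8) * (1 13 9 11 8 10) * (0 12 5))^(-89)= (0 12 10 1 13 9 11 8 6 5)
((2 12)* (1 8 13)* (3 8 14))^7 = ((1 14 3 8 13)(2 12))^7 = (1 3 13 14 8)(2 12)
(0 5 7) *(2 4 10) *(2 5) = (0 2 4 10 5 7) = [2, 1, 4, 3, 10, 7, 6, 0, 8, 9, 5]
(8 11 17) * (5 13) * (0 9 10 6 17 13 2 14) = (0 9 10 6 17 8 11 13 5 2 14) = [9, 1, 14, 3, 4, 2, 17, 7, 11, 10, 6, 13, 12, 5, 0, 15, 16, 8]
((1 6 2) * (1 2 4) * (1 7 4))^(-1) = (1 6)(4 7)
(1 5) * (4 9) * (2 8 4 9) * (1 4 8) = [0, 5, 1, 3, 2, 4, 6, 7, 8, 9] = (9)(1 5 4 2)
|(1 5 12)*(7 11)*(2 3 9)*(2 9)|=|(1 5 12)(2 3)(7 11)|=6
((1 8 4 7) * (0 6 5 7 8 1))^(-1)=(0 7 5 6)(4 8)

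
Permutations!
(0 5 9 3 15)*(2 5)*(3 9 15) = (0 2 5 15) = [2, 1, 5, 3, 4, 15, 6, 7, 8, 9, 10, 11, 12, 13, 14, 0]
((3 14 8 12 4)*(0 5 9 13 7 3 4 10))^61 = (0 5 9 13 7 3 14 8 12 10)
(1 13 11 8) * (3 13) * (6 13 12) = (1 3 12 6 13 11 8) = [0, 3, 2, 12, 4, 5, 13, 7, 1, 9, 10, 8, 6, 11]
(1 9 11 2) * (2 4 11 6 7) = (1 9 6 7 2)(4 11) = [0, 9, 1, 3, 11, 5, 7, 2, 8, 6, 10, 4]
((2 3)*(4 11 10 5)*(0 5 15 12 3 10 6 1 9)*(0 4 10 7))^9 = ((0 5 10 15 12 3 2 7)(1 9 4 11 6))^9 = (0 5 10 15 12 3 2 7)(1 6 11 4 9)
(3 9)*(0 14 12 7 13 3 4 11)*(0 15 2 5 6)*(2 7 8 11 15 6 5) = (0 14 12 8 11 6)(3 9 4 15 7 13) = [14, 1, 2, 9, 15, 5, 0, 13, 11, 4, 10, 6, 8, 3, 12, 7]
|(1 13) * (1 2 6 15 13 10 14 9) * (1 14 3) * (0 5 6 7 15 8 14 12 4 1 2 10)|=18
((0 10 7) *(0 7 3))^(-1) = (0 3 10)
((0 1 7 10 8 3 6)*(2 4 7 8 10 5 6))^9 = ((10)(0 1 8 3 2 4 7 5 6))^9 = (10)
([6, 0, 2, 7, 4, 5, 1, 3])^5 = [1, 6, 2, 7, 4, 5, 0, 3]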